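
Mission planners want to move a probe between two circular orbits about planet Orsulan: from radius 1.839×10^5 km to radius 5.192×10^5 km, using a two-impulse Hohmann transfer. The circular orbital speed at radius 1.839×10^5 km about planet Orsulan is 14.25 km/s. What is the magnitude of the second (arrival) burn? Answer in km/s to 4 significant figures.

From the circular-orbit relation v² = μ/r at r = 1.839×10^5 km: μ = v²r = (14.25)² × 1.839×10^5 = 3.73432×10^7 km³/s².
Semi-major axis of the transfer orbit: a_t = (1.839×10^5 + 5.192×10^5)/2 = 3.5155×10^5 km.
On the circular orbit at r = 5.192×10^5 km, v_c = √(μ/r) = 8.481 km/s.
Transfer-orbit speed at the same r (vis-viva, a = a_t): v_t = √[μ(2/r − 1/a_t)] = 6.134 km/s.
Δv₂ = |v_t − v_c| = |6.134 − 8.481| = 2.347 km/s.

Δv₂ = 2.347 km/s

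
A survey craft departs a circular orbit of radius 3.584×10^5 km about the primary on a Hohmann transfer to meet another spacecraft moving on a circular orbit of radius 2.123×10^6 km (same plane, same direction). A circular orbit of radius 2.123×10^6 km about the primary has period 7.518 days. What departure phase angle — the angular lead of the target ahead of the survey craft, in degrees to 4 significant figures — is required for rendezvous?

φ = 99.58°

From Kepler's third law T² = 4π²r³/μ at r = 2.123×10^6 km, T = 7.518 days = 7.518 × 86400 s = 6.495552×10^5 s: μ = 4π²r³/T² = 8.95319×10^8 km³/s².
Transfer-ellipse semi-major axis a_t = (r₁ + r₂)/2 = (3.584×10^5 + 2.123×10^6)/2 = 1.2407×10^6 km.
Transfer time t = π√(a_t³/μ) = 1.45098×10^5 s.
The target's mean motion on its circular orbit is ω₂ = √(μ/r₂³) = 9.67306×10^-6 rad/s.
Angle swept by the target during transfer: ω₂·t = 1.40354 rad = 80.42°.
The survey craft traverses 180° on the transfer ellipse, so the target must lead by 180° − 80.42° = 99.58°.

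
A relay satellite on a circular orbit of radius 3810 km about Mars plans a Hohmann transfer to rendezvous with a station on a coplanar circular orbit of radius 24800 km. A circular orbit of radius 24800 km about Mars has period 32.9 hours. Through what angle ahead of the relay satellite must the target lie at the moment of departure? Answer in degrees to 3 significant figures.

From Kepler's third law T² = 4π²r³/μ at r = 24800 km, T = 32.9 hours = 32.9 × 3600 s = 1.1844×10^5 s: μ = 4π²r³/T² = 42925.8 km³/s².
Transfer-ellipse semi-major axis a_t = (r₁ + r₂)/2 = (3810 + 24800)/2 = 14305 km.
Transfer time t = π√(a_t³/μ) = 25943.1 s.
Target angular speed ω₂ = √(μ/r₂³) = 5.30495×10^-5 rad/s.
Angle swept by the target during transfer: ω₂·t = 1.37627 rad = 78.85°.
The relay satellite traverses 180° on the transfer ellipse, so the target must lead by 180° − 78.85° = 101°.

φ = 101°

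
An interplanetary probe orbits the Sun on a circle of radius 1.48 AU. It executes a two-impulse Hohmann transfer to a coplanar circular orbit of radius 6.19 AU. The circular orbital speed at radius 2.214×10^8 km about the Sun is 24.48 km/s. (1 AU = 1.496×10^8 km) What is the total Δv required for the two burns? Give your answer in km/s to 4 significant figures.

Δv = 11.15 km/s

From the circular-orbit relation v² = μ/r at r = 2.214×10^8 km: μ = v²r = (24.48)² × 2.214×10^8 = 1.32678×10^11 km³/s².
In km: r₁ = 1.48 × 1.496×10^8 = 2.21408×10^8 km; r₂ = 6.19 × 1.496×10^8 = 9.26024×10^8 km.
Transfer-ellipse semi-major axis a_t = (r₁ + r₂)/2 = (2.21408×10^8 + 9.26024×10^8)/2 = 5.73716×10^8 km.
Circular speed at r₁: v₁ = √(μ/r₁) = √(1.32678×10^11/2.21408×10^8) = 24.47956 km/s.
Transfer-orbit speed at r₁ (v² = μ(2/r − 1/a)): v_p = √[μ(2/r₁ − 1/a_t)] = 31.10042 km/s.
First burn Δv₁ = |v_p − v₁| = 6.6209 km/s.
Circular speed at r₂: v₂ = √(μ/r₂) = 11.9699 km/s.
Transfer-orbit speed at r₂: v_a = √[μ(2/r₂ − 1/a_t)] = 7.43596 km/s.
Second burn Δv₂ = |v₂ − v_a| = 4.5339 km/s.
Total Δv = Δv₁ + Δv₂ = 11.15 km/s.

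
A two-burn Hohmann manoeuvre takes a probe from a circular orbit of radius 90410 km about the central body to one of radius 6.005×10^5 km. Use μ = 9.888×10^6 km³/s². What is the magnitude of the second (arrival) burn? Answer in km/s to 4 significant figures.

Transfer-ellipse semi-major axis a_t = (r₁ + r₂)/2 = (90410 + 6.005×10^5)/2 = 3.45455×10^5 km.
On the circular orbit at r = 6.005×10^5 km, v_c = √(μ/r) = 4.058 km/s.
Vis-viva on the transfer ellipse at r = 6.005×10^5 km gives v_t = √[μ(2/r − 1/a_t)] = 2.076 km/s.
Δv₂ = |v_t − v_c| = |2.076 − 4.058| = 1.982 km/s.

Δv₂ = 1.982 km/s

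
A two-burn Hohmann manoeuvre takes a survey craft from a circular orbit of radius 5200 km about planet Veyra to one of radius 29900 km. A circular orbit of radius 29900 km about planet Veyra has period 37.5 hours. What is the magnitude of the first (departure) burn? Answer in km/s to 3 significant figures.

Δv₁ = 1.02 km/s

From Kepler's third law T² = 4π²r³/μ at r = 29900 km, T = 37.5 hours = 37.5 × 3600 s = 1.350×10^5 s: μ = 4π²r³/T² = 57903.6 km³/s².
Transfer-ellipse semi-major axis a_t = (r₁ + r₂)/2 = (5200 + 29900)/2 = 17550 km.
On the circular orbit at r = 5200 km, v_c = √(μ/r) = 3.337 km/s.
Vis-viva on the transfer ellipse at r = 5200 km gives v_t = √[μ(2/r − 1/a_t)] = 4.356 km/s.
Δv₁ = |v_t − v_c| = |4.356 − 3.337| = 1.019 km/s.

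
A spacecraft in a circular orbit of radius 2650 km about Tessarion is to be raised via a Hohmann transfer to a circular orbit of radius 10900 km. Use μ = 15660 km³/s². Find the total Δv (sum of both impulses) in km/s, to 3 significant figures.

The Hohmann ellipse has a_t = (r₁ + r₂)/2 = 6775 km.
Circular speed at r₁: v₁ = √(μ/r₁) = √(15660/2650) = 2.43093 km/s.
On the transfer ellipse at r₁, v² = μ(2/r − 1/a) gives v_p = √[μ(2/r₁ − 1/a_t)] = 3.08341 km/s.
First burn Δv₁ = |v_p − v₁| = 0.65248 km/s.
At r₂, v₂ = √(μ/r₂) = 1.198623 km/s.
Transfer-orbit speed at r₂: v_a = √[μ(2/r₂ − 1/a_t)] = 0.7496368 km/s.
Second burn Δv₂ = |v₂ − v_a| = 0.44899 km/s.
Total Δv = Δv₁ + Δv₂ = 1.101 km/s.

Δv = 1.10 km/s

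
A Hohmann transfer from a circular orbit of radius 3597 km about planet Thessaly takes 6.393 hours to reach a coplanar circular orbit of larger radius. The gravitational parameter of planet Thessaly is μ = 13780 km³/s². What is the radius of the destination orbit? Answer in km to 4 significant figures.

r₂ = 14490 km

Transfer time t = 6.393 hours = 23014.8 s, and t = π√(a_t³/μ).
So a_t = (μ t²/π²)^(1/3) = (13780 × (23014.8)² / π²)^(1/3) = 9043.2 km.
Since a_t = (r₁ + r₂)/2, r₂ = 2a_t − r₁ = 2×9043.2 − 3597 = 14489.4 km.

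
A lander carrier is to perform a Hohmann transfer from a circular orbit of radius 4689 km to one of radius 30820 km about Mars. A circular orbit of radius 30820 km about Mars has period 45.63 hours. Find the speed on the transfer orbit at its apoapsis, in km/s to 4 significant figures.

v = 0.6058 km/s

From Kepler's third law T² = 4π²r³/μ at r = 30820 km, T = 45.63 hours = 45.63 × 3600 s = 1.64268×10^5 s: μ = 4π²r³/T² = 42830.4 km³/s².
Transfer-ellipse semi-major axis a_t = (r₁ + r₂)/2 = (4689 + 30820)/2 = 17754.5 km.
At apoapsis, r = 30820 km.
Applying v² = μ(2/r − 1/a_t): v = 0.6058 km/s.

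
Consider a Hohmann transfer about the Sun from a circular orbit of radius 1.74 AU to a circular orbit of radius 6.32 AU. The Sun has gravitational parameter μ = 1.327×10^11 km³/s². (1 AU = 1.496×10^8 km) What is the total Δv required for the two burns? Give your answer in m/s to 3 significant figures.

In km: r₁ = 1.74 × 1.496×10^8 = 2.60304×10^8 km; r₂ = 6.32 × 1.496×10^8 = 9.45472×10^8 km.
Semi-major axis of the transfer orbit: a_t = (2.60304×10^8 + 9.45472×10^8)/2 = 6.02888×10^8 km.
At r₁ the circular-orbit speed is v₁ = √(μ/r₁) = 22.5785 km/s.
Transfer-orbit speed at r₁ (v² = μ(2/r − 1/a)): v_p = √[μ(2/r₁ − 1/a_t)] = 28.2749 km/s.
First burn Δv₁ = |v_p − v₁| = 5.696 km/s.
At r₂, v₂ = √(μ/r₂) = 11.8471 km/s.
Transfer-orbit speed at r₂: v_a = √[μ(2/r₂ − 1/a_t)] = 7.78454 km/s.
Second burn Δv₂ = |v₂ − v_a| = 4.063 km/s.
Δv = Δv₁ + Δv₂ = 5.696 + 4.063 = 9.759 km/s.

Δv = 9760 m/s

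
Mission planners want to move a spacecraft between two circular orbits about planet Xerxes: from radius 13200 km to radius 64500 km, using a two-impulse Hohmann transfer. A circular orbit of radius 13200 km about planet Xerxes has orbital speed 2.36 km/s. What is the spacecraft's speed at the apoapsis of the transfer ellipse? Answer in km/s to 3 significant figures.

From the circular-orbit relation v² = μ/r at r = 13200 km: μ = v²r = (2.36)² × 13200 = 73518.7 km³/s².
The Hohmann ellipse has a_t = (r₁ + r₂)/2 = 38850 km.
At apoapsis, r = 64500 km.
Applying v² = μ(2/r − 1/a_t): v = 0.6223 km/s.

v = 0.622 km/s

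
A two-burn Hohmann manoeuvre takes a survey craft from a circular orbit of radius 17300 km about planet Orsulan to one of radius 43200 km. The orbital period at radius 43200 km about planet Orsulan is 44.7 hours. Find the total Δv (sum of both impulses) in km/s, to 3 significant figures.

Δv = 0.931 km/s

From Kepler's third law T² = 4π²r³/μ at r = 43200 km, T = 44.7 hours = 44.7 × 3600 s = 1.6092×10^5 s: μ = 4π²r³/T² = 1.22911×10^5 km³/s².
Transfer-ellipse semi-major axis a_t = (r₁ + r₂)/2 = (17300 + 43200)/2 = 30250 km.
At r₁ the circular-orbit speed is v₁ = √(μ/r₁) = 2.6655 km/s.
On the transfer ellipse at r₁, vis-viva equation gives v_p = √[μ(2/r₁ − 1/a_t)] = 3.1853 km/s.
First burn Δv₁ = |v_p − v₁| = 0.5198 km/s.
Circular speed at r₂: v₂ = √(μ/r₂) = 1.6868 km/s.
Transfer-orbit speed at r₂: v_a = √[μ(2/r₂ − 1/a_t)] = 1.2756 km/s.
Second burn Δv₂ = |v₂ − v_a| = 0.4112 km/s.
Total Δv = Δv₁ + Δv₂ = 0.9310 km/s.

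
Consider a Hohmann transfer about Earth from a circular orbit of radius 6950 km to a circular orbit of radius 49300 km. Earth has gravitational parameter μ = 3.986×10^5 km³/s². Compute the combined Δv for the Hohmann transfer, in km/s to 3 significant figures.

Semi-major axis of the transfer orbit: a_t = (6950 + 49300)/2 = 28125 km.
Circular speed at r₁: v₁ = √(μ/r₁) = √(3.986×10^5/6950) = 7.57314 km/s.
Transfer-orbit speed at r₁ (v² = μ(2/r − 1/a)): v_p = √[μ(2/r₁ − 1/a_t)] = 10.0266 km/s.
First burn Δv₁ = |v_p − v₁| = 2.453 km/s.
At r₂, v₂ = √(μ/r₂) = 2.843 km/s.
Transfer-orbit speed at r₂: v_a = √[μ(2/r₂ − 1/a_t)] = 1.413 km/s.
Second burn Δv₂ = |v₂ − v_a| = 1.430 km/s.
Total Δv = Δv₁ + Δv₂ = 3.883 km/s.

Δv = 3.88 km/s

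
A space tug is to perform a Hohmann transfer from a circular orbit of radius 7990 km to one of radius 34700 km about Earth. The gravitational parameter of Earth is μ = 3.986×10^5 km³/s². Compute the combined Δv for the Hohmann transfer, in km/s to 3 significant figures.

The Hohmann ellipse has a_t = (r₁ + r₂)/2 = 21345 km.
At r₁ the circular-orbit speed is v₁ = √(μ/r₁) = 7.06310 km/s.
On the transfer ellipse at r₁, v² = μ(2/r − 1/a) gives v_p = √[μ(2/r₁ − 1/a_t)] = 9.00558 km/s.
First burn Δv₁ = |v_p − v₁| = 1.942 km/s.
At r₂, v₂ = √(μ/r₂) = 3.3893 km/s.
Transfer-orbit speed at r₂: v_a = √[μ(2/r₂ − 1/a_t)] = 2.0736 km/s.
Second burn Δv₂ = |v₂ − v_a| = 1.316 km/s.
Total Δv = Δv₁ + Δv₂ = 3.258 km/s.

Δv = 3.26 km/s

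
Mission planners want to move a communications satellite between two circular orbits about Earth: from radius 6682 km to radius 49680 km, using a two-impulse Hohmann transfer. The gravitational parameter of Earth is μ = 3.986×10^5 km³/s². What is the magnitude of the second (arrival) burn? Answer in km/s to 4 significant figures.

Transfer-ellipse semi-major axis a_t = (r₁ + r₂)/2 = (6682 + 49680)/2 = 28181 km.
Circular speed at r = 49680 km: v_c = √(μ/r) = 2.8326 km/s.
Vis-viva on the transfer ellipse at r = 49680 km gives v_t = √[μ(2/r − 1/a_t)] = 1.3793 km/s.
Δv₂ = |v_t − v_c| = |1.3793 − 2.8326| = 1.453 km/s.

Δv₂ = 1.453 km/s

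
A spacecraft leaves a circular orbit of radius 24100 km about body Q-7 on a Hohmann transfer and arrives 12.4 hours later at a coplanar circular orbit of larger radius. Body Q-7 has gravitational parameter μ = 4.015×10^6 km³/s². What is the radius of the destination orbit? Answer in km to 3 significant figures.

r₂ = 1.62×10^5 km

Transfer time t = 12.4 hours = 44640 s, and t = π√(a_t³/μ).
So a_t = (μ t²/π²)^(1/3) = (4.015×10^6 × (44640)² / π²)^(1/3) = 93242 km.
Since a_t = (r₁ + r₂)/2, r₂ = 2a_t − r₁ = 2×93242 − 24100 = 1.62384×10^5 km.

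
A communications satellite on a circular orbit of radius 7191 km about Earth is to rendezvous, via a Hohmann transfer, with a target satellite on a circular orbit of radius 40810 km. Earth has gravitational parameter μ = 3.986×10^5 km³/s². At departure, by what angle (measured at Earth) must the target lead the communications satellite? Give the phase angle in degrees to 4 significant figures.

Semi-major axis of the transfer orbit: a_t = (7191 + 40810)/2 = 24000.5 km.
The half-period of the transfer ellipse is t = π√(a_t³/μ) = 18502 s.
Target angular speed ω₂ = √(μ/r₂³) = 7.6581×10^-5 rad/s.
Angle swept by the target during transfer: ω₂·t = 1.4169 rad = 81.18°.
Arrival is 180° from departure on the ellipse, so φ = 180° − 81.18° = 98.82°.

φ = 98.82°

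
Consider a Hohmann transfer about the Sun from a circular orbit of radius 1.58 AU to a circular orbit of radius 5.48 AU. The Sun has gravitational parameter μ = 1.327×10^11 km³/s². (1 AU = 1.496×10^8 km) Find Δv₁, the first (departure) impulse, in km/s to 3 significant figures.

Δv₁ = 5.83 km/s

In km: r₁ = 1.58 × 1.496×10^8 = 2.36368×10^8 km; r₂ = 5.48 × 1.496×10^8 = 8.19808×10^8 km.
The Hohmann ellipse has a_t = (r₁ + r₂)/2 = 5.28088×10^8 km.
Circular speed at r = 2.36368×10^8 km: v_c = √(μ/r) = 23.694 km/s.
Vis-viva on the transfer ellipse at r = 2.36368×10^8 km gives v_t = √[μ(2/r − 1/a_t)] = 29.522 km/s.
Δv₁ = |v_t − v_c| = |29.522 − 23.694| = 5.828 km/s.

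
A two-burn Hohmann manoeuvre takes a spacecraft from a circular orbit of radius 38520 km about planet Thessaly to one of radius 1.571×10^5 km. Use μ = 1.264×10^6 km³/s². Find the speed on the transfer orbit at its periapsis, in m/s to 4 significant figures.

v = 7260 m/s

Semi-major axis of the transfer orbit: a_t = (38520 + 1.571×10^5)/2 = 97810 km.
The periapsis of the transfer ellipse is at r = 38520 km.
Vis-viva: v = √[μ(2/r − 1/a_t)] = √[1.264×10^6 × (2/38520 − 1/97810)] = 7.260 km/s.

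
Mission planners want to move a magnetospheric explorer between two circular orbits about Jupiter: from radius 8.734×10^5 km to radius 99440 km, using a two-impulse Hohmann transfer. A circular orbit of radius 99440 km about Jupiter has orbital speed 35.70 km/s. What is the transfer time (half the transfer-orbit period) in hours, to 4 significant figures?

From the circular-orbit relation v² = μ/r at r = 99440 km: μ = v²r = (35.70)² × 99440 = 1.26735×10^8 km³/s².
Transfer-ellipse semi-major axis a_t = (r₁ + r₂)/2 = (8.734×10^5 + 99440)/2 = 4.8642×10^5 km.
By Kepler's third law the transfer-orbit period is T = 2π√(a_t³/μ), so t = T/2 = 94670 s.
Converting: 94670 s ÷ 3600 s/hour = 26.30 hours.

t = 26.30 hours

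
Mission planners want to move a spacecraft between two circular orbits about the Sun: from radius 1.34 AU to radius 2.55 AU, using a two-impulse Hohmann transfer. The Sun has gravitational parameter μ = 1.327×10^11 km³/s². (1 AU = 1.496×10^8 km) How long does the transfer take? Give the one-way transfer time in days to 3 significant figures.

In km: r₁ = 1.34 × 1.496×10^8 = 2.00464×10^8 km; r₂ = 2.55 × 1.496×10^8 = 3.8148×10^8 km.
The Hohmann ellipse has a_t = (r₁ + r₂)/2 = 2.90972×10^8 km.
Half the transfer-orbit period gives t = π√(a_t³/μ) = 4.280×10^7 s.
Converting: 4.280×10^7 s ÷ 86400 s/day = 495 days.

t = 495 days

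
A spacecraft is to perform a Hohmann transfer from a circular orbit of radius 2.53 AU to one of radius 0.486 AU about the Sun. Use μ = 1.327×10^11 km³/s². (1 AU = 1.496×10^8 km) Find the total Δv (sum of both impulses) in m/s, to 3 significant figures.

In km: r₁ = 2.53 × 1.496×10^8 = 3.78488×10^8 km; r₂ = 0.486 × 1.496×10^8 = 7.27056×10^7 km.
Transfer-ellipse semi-major axis a_t = (r₁ + r₂)/2 = (3.78488×10^8 + 7.27056×10^7)/2 = 2.255968×10^8 km.
At r₁ the circular-orbit speed is v₁ = √(μ/r₁) = 18.72446 km/s.
Transfer-orbit speed at r₁ (vis-viva): v_a = √[μ(2/r₁ − 1/a_t)] = 10.62984 km/s.
First burn Δv₁ = |v_a − v₁| = 8.0946 km/s.
At r₂, v₂ = √(μ/r₂) = 42.722 km/s.
Transfer-orbit speed at r₂: v_p = √[μ(2/r₂ − 1/a_t)] = 55.336 km/s.
Second burn Δv₂ = |v₂ − v_p| = 12.614 km/s.
Δv = Δv₁ + Δv₂ = 8.0946 + 12.614 = 20.71 km/s.

Δv = 20700 m/s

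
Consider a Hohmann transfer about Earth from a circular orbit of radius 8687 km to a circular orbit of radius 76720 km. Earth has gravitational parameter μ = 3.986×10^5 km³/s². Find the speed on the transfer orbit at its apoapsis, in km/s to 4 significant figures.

v = 1.028 km/s

Semi-major axis of the transfer orbit: a_t = (8687 + 76720)/2 = 42703.5 km.
At apoapsis, r = 76720 km.
Vis-viva: v = √[μ(2/r − 1/a_t)] = √[3.986×10^5 × (2/76720 − 1/42703.5)] = 1.028 km/s.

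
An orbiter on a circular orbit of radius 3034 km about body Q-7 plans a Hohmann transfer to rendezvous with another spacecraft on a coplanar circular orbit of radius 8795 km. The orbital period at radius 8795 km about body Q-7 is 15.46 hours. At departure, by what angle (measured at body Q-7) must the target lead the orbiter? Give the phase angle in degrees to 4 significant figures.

From Kepler's third law T² = 4π²r³/μ at r = 8795 km, T = 15.46 hours = 15.46 × 3600 s = 55656 s: μ = 4π²r³/T² = 8670.48 km³/s².
Semi-major axis of the transfer orbit: a_t = (3034 + 8795)/2 = 5914.5 km.
Transfer time t = π√(a_t³/μ) = 15346.4 s.
Target angular speed ω₂ = √(μ/r₂³) = 1.12893×10^-4 rad/s.
Angle swept by the target during transfer: ω₂·t = 1.7325 rad = 99.26°.
The orbiter traverses 180° on the transfer ellipse, so the target must lead by 180° − 99.26° = 80.74°.

φ = 80.74°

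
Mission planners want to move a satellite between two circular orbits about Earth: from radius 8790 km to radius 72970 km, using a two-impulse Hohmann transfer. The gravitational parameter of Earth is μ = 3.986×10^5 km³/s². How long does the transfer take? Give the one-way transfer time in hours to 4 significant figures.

Transfer-ellipse semi-major axis a_t = (r₁ + r₂)/2 = (8790 + 72970)/2 = 40880 km.
Transfer time t = π√(a_t³/μ) = π√((40880)³ / 3.986×10^5) = 41129 s.
Converting: 41129 s ÷ 3600 s/hour = 11.42 hours.

t = 11.42 hours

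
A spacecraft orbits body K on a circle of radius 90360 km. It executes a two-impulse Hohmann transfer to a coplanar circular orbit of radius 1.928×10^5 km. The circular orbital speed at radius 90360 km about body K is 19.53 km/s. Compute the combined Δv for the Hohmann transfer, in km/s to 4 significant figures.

Δv = 5.949 km/s

From the circular-orbit relation v² = μ/r at r = 90360 km: μ = v²r = (19.53)² × 90360 = 3.44652×10^7 km³/s².
The Hohmann ellipse has a_t = (r₁ + r₂)/2 = 1.4158×10^5 km.
At r₁ the circular-orbit speed is v₁ = √(μ/r₁) = 19.5300 km/s.
On the transfer ellipse at r₁, v² = μ(2/r − 1/a) gives v_p = √[μ(2/r₁ − 1/a_t)] = 22.7905 km/s.
First burn Δv₁ = |v_p − v₁| = 3.2605 km/s.
At r₂, v₂ = √(μ/r₂) = 13.3702 km/s.
Transfer-orbit speed at r₂: v_a = √[μ(2/r₂ − 1/a_t)] = 10.6813 km/s.
Second burn Δv₂ = |v₂ − v_a| = 2.6889 km/s.
Total Δv = Δv₁ + Δv₂ = 5.949 km/s.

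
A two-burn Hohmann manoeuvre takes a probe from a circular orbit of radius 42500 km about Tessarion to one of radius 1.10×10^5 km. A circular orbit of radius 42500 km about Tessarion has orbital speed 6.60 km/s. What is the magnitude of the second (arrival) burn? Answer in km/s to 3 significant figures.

From the circular-orbit relation v² = μ/r at r = 42500 km: μ = v²r = (6.60)² × 42500 = 1.85130×10^6 km³/s².
The Hohmann ellipse has a_t = (r₁ + r₂)/2 = 76250 km.
Circular speed at r = 1.100×10^5 km: v_c = √(μ/r) = 4.1024 km/s.
Transfer-orbit speed at the same r (vis-viva, a = a_t): v_t = √[μ(2/r − 1/a_t)] = 3.0628 km/s.
Δv₂ = |v_t − v_c| = |3.0628 − 4.1024| = 1.040 km/s.

Δv₂ = 1.04 km/s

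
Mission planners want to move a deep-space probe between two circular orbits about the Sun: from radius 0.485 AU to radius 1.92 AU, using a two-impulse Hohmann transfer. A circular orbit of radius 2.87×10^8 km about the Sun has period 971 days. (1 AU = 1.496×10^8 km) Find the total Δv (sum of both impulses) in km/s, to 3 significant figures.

From Kepler's third law T² = 4π²r³/μ at r = 2.87×10^8 km, T = 971 days = 971 × 86400 s = 8.38944×10^7 s: μ = 4π²r³/T² = 1.32599×10^11 km³/s².
In km: r₁ = 0.485 × 1.496×10^8 = 7.2556×10^7 km; r₂ = 1.92 × 1.496×10^8 = 2.87232×10^8 km.
Semi-major axis of the transfer orbit: a_t = (7.2556×10^7 + 2.87232×10^8)/2 = 1.79894×10^8 km.
At r₁ the circular-orbit speed is v₁ = √(μ/r₁) = 42.75 km/s.
Transfer-orbit speed at r₁ (vis-viva equation): v_p = √[μ(2/r₁ − 1/a_t)] = 54.02 km/s.
First burn Δv₁ = |v_p − v₁| = 11.27 km/s.
Circular speed at r₂: v₂ = √(μ/r₂) = 21.486 km/s.
Transfer-orbit speed at r₂: v_a = √[μ(2/r₂ − 1/a_t)] = 13.645 km/s.
Second burn Δv₂ = |v₂ − v_a| = 7.841 km/s.
Δv = Δv₁ + Δv₂ = 11.27 + 7.841 = 19.11 km/s.

Δv = 19.1 km/s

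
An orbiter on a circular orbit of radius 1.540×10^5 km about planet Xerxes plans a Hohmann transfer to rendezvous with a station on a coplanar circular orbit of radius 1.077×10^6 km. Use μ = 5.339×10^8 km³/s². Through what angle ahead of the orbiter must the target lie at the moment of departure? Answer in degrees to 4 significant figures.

φ = 102.2°

The Hohmann ellipse has a_t = (r₁ + r₂)/2 = 6.155×10^5 km.
Transfer time t = π√(a_t³/μ) = 65654 s.
Target angular speed ω₂ = √(μ/r₂³) = 2.0673×10^-5 rad/s.
Angle swept by the target during transfer: ω₂·t = 1.3573 rad = 77.77°.
The orbiter traverses 180° on the transfer ellipse, so the target must lead by 180° − 77.77° = 102.2°.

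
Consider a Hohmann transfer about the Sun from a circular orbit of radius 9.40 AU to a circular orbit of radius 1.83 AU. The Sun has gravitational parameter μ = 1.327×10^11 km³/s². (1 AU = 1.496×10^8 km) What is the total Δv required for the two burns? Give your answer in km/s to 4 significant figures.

In km: r₁ = 9.40 × 1.496×10^8 = 1.40624×10^9 km; r₂ = 1.83 × 1.496×10^8 = 2.73768×10^8 km.
Semi-major axis of the transfer orbit: a_t = (1.40624×10^9 + 2.73768×10^8)/2 = 8.40004×10^8 km.
Circular speed at r₁: v₁ = √(μ/r₁) = √(1.327×10^11/1.40624×10^9) = 9.714 km/s.
Transfer-orbit speed at r₁ (v² = μ(2/r − 1/a)): v_a = √[μ(2/r₁ − 1/a_t)] = 5.546 km/s.
First burn Δv₁ = |v_a − v₁| = 4.168 km/s.
Circular speed at r₂: v₂ = √(μ/r₂) = 22.02 km/s.
Transfer-orbit speed at r₂: v_p = √[μ(2/r₂ − 1/a_t)] = 28.49 km/s.
Second burn Δv₂ = |v₂ − v_p| = 6.470 km/s.
Total Δv = Δv₁ + Δv₂ = 10.64 km/s.

Δv = 10.64 km/s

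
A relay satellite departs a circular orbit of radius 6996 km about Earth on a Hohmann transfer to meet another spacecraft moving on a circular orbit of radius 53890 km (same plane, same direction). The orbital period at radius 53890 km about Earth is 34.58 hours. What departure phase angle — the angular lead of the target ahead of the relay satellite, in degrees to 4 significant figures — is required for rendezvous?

φ = 103.6°

From Kepler's third law T² = 4π²r³/μ at r = 53890 km, T = 34.58 hours = 34.58 × 3600 s = 1.24488×10^5 s: μ = 4π²r³/T² = 3.98684×10^5 km³/s².
The Hohmann ellipse has a_t = (r₁ + r₂)/2 = 30443 km.
The half-period of the transfer ellipse is t = π√(a_t³/μ) = 26430 s.
The target's mean motion on its circular orbit is ω₂ = √(μ/r₂³) = 5.047×10^-5 rad/s.
Angle swept by the target during transfer: ω₂·t = 1.334 rad = 76.43°.
The relay satellite traverses 180° on the transfer ellipse, so the target must lead by 180° − 76.43° = 103.6°.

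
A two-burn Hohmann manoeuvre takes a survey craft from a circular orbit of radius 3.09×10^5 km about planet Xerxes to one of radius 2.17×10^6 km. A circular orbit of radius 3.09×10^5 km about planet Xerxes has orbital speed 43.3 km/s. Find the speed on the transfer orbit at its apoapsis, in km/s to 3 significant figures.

From the circular-orbit relation v² = μ/r at r = 3.09×10^5 km: μ = v²r = (43.3)² × 3.09×10^5 = 5.79341×10^8 km³/s².
Transfer-ellipse semi-major axis a_t = (r₁ + r₂)/2 = (3.090×10^5 + 2.170×10^6)/2 = 1.2395×10^6 km.
At apoapsis, r = 2.170×10^6 km.
Vis-viva: v = √[μ(2/r − 1/a_t)] = √[5.79341×10^8 × (2/2.170×10^6 − 1/1.2395×10^6)] = 8.158 km/s.

v = 8.16 km/s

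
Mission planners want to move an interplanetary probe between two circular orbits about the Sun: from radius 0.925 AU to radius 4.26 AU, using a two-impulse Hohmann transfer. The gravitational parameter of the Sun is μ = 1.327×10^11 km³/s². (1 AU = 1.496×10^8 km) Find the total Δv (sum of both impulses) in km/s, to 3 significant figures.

In km: r₁ = 0.925 × 1.496×10^8 = 1.3838×10^8 km; r₂ = 4.26 × 1.496×10^8 = 6.37296×10^8 km.
The Hohmann ellipse has a_t = (r₁ + r₂)/2 = 3.87838×10^8 km.
At r₁ the circular-orbit speed is v₁ = √(μ/r₁) = 30.967 km/s.
Transfer-orbit speed at r₁ (v² = μ(2/r − 1/a)): v_p = √[μ(2/r₁ − 1/a_t)] = 39.696 km/s.
First burn Δv₁ = |v_p − v₁| = 8.729 km/s.
Circular speed at r₂: v₂ = √(μ/r₂) = 14.43 km/s.
Transfer-orbit speed at r₂: v_a = √[μ(2/r₂ − 1/a_t)] = 8.619 km/s.
Second burn Δv₂ = |v₂ − v_a| = 5.811 km/s.
Total Δv = Δv₁ + Δv₂ = 14.54 km/s.

Δv = 14.5 km/s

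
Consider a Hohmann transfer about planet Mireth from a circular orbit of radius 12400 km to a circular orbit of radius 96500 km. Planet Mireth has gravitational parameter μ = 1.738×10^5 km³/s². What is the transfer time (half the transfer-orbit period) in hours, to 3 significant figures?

Semi-major axis of the transfer orbit: a_t = (12400 + 96500)/2 = 54450 km.
Transfer time t = π√(a_t³/μ) = π√((54450)³ / 1.738×10^5) = 95750 s.
Converting: 95750 s ÷ 3600 s/hour = 26.6 hours.

t = 26.6 hours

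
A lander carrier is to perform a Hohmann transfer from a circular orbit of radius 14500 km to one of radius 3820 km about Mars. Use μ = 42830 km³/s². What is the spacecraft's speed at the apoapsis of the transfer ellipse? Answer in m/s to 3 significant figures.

v = 1110 m/s

The Hohmann ellipse has a_t = (r₁ + r₂)/2 = 9160 km.
The apoapsis of the transfer ellipse is at r = 14500 km.
From the vis-viva equation, v = √[μ(2/r − 1/a_t)] = 1.110 km/s.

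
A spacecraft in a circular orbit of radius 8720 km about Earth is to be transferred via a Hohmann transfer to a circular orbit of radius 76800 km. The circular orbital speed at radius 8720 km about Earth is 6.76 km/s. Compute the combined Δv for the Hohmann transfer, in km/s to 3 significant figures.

From the circular-orbit relation v² = μ/r at r = 8720 km: μ = v²r = (6.76)² × 8720 = 3.98483×10^5 km³/s².
Transfer-ellipse semi-major axis a_t = (r₁ + r₂)/2 = (8720 + 76800)/2 = 42760 km.
Circular speed at r₁: v₁ = √(μ/r₁) = √(3.98483×10^5/8720) = 6.760 km/s.
Transfer-orbit speed at r₁ (v² = μ(2/r − 1/a)): v_p = √[μ(2/r₁ − 1/a_t)] = 9.060 km/s.
First burn Δv₁ = |v_p − v₁| = 2.300 km/s.
At r₂, v₂ = √(μ/r₂) = 2.278 km/s.
Transfer-orbit speed at r₂: v_a = √[μ(2/r₂ − 1/a_t)] = 1.029 km/s.
Second burn Δv₂ = |v₂ − v_a| = 1.249 km/s.
Δv = Δv₁ + Δv₂ = 2.300 + 1.249 = 3.549 km/s.

Δv = 3.55 km/s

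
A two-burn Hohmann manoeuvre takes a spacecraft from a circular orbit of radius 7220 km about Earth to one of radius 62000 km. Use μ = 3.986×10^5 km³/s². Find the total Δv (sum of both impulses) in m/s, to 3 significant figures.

Semi-major axis of the transfer orbit: a_t = (7220 + 62000)/2 = 34610 km.
Circular speed at r₁: v₁ = √(μ/r₁) = √(3.986×10^5/7220) = 7.430 km/s.
Transfer-orbit speed at r₁ (v² = μ(2/r − 1/a)): v_p = √[μ(2/r₁ − 1/a_t)] = 9.945 km/s.
First burn Δv₁ = |v_p − v₁| = 2.515 km/s.
At r₂, v₂ = √(μ/r₂) = 2.53555 km/s.
Transfer-orbit speed at r₂: v_a = √[μ(2/r₂ − 1/a_t)] = 1.15809 km/s.
Second burn Δv₂ = |v₂ − v_a| = 1.377 km/s.
Total Δv = Δv₁ + Δv₂ = 3.892 km/s.

Δv = 3890 m/s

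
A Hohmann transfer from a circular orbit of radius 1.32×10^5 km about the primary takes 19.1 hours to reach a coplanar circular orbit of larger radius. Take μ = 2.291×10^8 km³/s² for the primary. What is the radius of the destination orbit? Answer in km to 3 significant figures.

r₂ = 8.26×10^5 km

Transfer time t = 19.1 hours = 68760 s, and t = π√(a_t³/μ).
So a_t = (μ t²/π²)^(1/3) = (2.291×10^8 × (68760)² / π²)^(1/3) = 4.7878×10^5 km.
Since a_t = (r₁ + r₂)/2, r₂ = 2a_t − r₁ = 2×4.7878×10^5 − 1.320×10^5 = 8.2556×10^5 km.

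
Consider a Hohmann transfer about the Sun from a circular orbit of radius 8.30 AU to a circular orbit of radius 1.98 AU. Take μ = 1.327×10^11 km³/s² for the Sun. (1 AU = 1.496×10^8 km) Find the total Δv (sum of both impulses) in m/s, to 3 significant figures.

In km: r₁ = 8.30 × 1.496×10^8 = 1.24168×10^9 km; r₂ = 1.98 × 1.496×10^8 = 2.96208×10^8 km.
The Hohmann ellipse has a_t = (r₁ + r₂)/2 = 7.68944×10^8 km.
At r₁ the circular-orbit speed is v₁ = √(μ/r₁) = 10.3379 km/s.
On the transfer ellipse at r₁, v² = μ(2/r − 1/a) gives v_a = √[μ(2/r₁ − 1/a_t)] = 6.41626 km/s.
First burn Δv₁ = |v_a − v₁| = 3.9216 km/s.
At r₂, v₂ = √(μ/r₂) = 21.1659 km/s.
Transfer-orbit speed at r₂: v_p = √[μ(2/r₂ − 1/a_t)] = 26.8964 km/s.
Second burn Δv₂ = |v₂ − v_p| = 5.7305 km/s.
Δv = Δv₁ + Δv₂ = 3.9216 + 5.7305 = 9.652 km/s.

Δv = 9650 m/s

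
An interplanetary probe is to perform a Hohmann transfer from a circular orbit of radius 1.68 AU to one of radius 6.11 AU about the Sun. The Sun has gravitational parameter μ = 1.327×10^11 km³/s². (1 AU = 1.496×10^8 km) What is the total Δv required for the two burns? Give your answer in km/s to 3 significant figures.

In km: r₁ = 1.68 × 1.496×10^8 = 2.51328×10^8 km; r₂ = 6.11 × 1.496×10^8 = 9.14056×10^8 km.
Transfer-ellipse semi-major axis a_t = (r₁ + r₂)/2 = (2.51328×10^8 + 9.14056×10^8)/2 = 5.82692×10^8 km.
Circular speed at r₁: v₁ = √(μ/r₁) = √(1.327×10^11/2.51328×10^8) = 22.978 km/s.
On the transfer ellipse at r₁, v² = μ(2/r − 1/a) gives v_p = √[μ(2/r₁ − 1/a_t)] = 28.779 km/s.
First burn Δv₁ = |v_p − v₁| = 5.801 km/s.
Circular speed at r₂: v₂ = √(μ/r₂) = 12.049 km/s.
Transfer-orbit speed at r₂: v_a = √[μ(2/r₂ − 1/a_t)] = 7.9132 km/s.
Second burn Δv₂ = |v₂ − v_a| = 4.136 km/s.
Δv = Δv₁ + Δv₂ = 5.801 + 4.136 = 9.937 km/s.

Δv = 9.94 km/s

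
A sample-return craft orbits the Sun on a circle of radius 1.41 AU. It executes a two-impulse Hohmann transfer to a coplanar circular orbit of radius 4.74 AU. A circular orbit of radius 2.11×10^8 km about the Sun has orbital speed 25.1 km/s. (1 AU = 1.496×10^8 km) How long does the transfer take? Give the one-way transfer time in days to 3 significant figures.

From the circular-orbit relation v² = μ/r at r = 2.11×10^8 km: μ = v²r = (25.1)² × 2.11×10^8 = 1.32932×10^11 km³/s².
In km: r₁ = 1.41 × 1.496×10^8 = 2.10936×10^8 km; r₂ = 4.74 × 1.496×10^8 = 7.09104×10^8 km.
The Hohmann ellipse has a_t = (r₁ + r₂)/2 = 4.6002×10^8 km.
Transfer time t = π√(a_t³/μ) = π√((4.6002×10^8)³ / 1.32932×10^11) = 8.502×10^7 s.
Converting: 8.502×10^7 s ÷ 86400 s/day = 984 days.

t = 984 days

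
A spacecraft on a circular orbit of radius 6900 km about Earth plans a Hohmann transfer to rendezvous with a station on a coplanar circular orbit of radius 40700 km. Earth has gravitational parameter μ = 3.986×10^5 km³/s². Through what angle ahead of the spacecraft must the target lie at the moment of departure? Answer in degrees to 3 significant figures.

φ = 99.5°

Semi-major axis of the transfer orbit: a_t = (6900 + 40700)/2 = 23800 km.
The half-period of the transfer ellipse is t = π√(a_t³/μ) = 18270 s.
Target angular speed ω₂ = √(μ/r₂³) = 7.689×10^-5 rad/s.
Angle swept by the target during transfer: ω₂·t = 1.4048 rad = 80.49°.
The spacecraft traverses 180° on the transfer ellipse, so the target must lead by 180° − 80.49° = 99.5°.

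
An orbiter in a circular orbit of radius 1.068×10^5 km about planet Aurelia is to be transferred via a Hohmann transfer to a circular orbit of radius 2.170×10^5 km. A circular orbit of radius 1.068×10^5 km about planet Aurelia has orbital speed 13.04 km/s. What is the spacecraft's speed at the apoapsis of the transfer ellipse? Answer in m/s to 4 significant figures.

From the circular-orbit relation v² = μ/r at r = 1.068×10^5 km: μ = v²r = (13.04)² × 1.068×10^5 = 1.81604×10^7 km³/s².
Semi-major axis of the transfer orbit: a_t = (1.068×10^5 + 2.170×10^5)/2 = 1.619×10^5 km.
At apoapsis, r = 2.170×10^5 km.
From the vis-viva equation, v = √[μ(2/r − 1/a_t)] = 7.430 km/s.

v = 7430 m/s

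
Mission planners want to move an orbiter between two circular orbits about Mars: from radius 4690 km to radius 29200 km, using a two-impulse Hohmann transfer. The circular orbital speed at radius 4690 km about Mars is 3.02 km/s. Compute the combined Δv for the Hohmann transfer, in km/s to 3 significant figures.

Δv = 1.52 km/s

From the circular-orbit relation v² = μ/r at r = 4690 km: μ = v²r = (3.02)² × 4690 = 42774.7 km³/s².
The Hohmann ellipse has a_t = (r₁ + r₂)/2 = 16945 km.
Circular speed at r₁: v₁ = √(μ/r₁) = √(42774.7/4690) = 3.0200 km/s.
Transfer-orbit speed at r₁ (v² = μ(2/r − 1/a)): v_p = √[μ(2/r₁ − 1/a_t)] = 3.9644 km/s.
First burn Δv₁ = |v_p − v₁| = 0.9444 km/s.
At r₂, v₂ = √(μ/r₂) = 1.21032 km/s.
Transfer-orbit speed at r₂: v_a = √[μ(2/r₂ − 1/a_t)] = 0.636748 km/s.
Second burn Δv₂ = |v₂ − v_a| = 0.5736 km/s.
Total Δv = Δv₁ + Δv₂ = 1.518 km/s.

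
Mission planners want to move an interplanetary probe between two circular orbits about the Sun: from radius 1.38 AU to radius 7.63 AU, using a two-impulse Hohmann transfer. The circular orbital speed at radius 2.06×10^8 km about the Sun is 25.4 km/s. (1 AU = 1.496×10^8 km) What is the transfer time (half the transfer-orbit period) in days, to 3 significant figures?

t = 1750 days

From the circular-orbit relation v² = μ/r at r = 2.06×10^8 km: μ = v²r = (25.4)² × 2.06×10^8 = 1.32903×10^11 km³/s².
In km: r₁ = 1.38 × 1.496×10^8 = 2.06448×10^8 km; r₂ = 7.63 × 1.496×10^8 = 1.141448×10^9 km.
Semi-major axis of the transfer orbit: a_t = (2.06448×10^8 + 1.141448×10^9)/2 = 6.73948×10^8 km.
By Kepler's third law the transfer-orbit period is T = 2π√(a_t³/μ), so t = T/2 = 1.508×10^8 s.
Converting: 1.508×10^8 s ÷ 86400 s/day = 1750 days.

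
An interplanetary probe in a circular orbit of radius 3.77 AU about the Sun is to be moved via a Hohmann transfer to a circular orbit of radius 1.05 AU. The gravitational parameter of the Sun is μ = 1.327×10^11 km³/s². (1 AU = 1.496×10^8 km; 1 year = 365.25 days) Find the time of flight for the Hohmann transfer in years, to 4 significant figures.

t = 1.871 years

In km: r₁ = 3.77 × 1.496×10^8 = 5.63992×10^8 km; r₂ = 1.05 × 1.496×10^8 = 1.5708×10^8 km.
The Hohmann ellipse has a_t = (r₁ + r₂)/2 = 3.60536×10^8 km.
Half the transfer-orbit period gives t = π√(a_t³/μ) = 5.904×10^7 s.
Converting: 5.904×10^7 s ÷ 3.15576×10^7 s/year (365.25 × 86400) = 1.871 years.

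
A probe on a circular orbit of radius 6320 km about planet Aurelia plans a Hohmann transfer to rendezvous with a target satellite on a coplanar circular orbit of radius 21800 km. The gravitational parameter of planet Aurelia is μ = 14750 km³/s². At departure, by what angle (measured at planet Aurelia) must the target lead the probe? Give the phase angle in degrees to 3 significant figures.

φ = 86.8°

The Hohmann ellipse has a_t = (r₁ + r₂)/2 = 14060 km.
The half-period of the transfer ellipse is t = π√(a_t³/μ) = 43125 s.
Target angular speed ω₂ = √(μ/r₂³) = 3.7732×10^-5 rad/s.
Angle swept by the target during transfer: ω₂·t = 1.6272 rad = 93.23°.
Arrival is 180° from departure on the ellipse, so φ = 180° − 93.23° = 86.8°.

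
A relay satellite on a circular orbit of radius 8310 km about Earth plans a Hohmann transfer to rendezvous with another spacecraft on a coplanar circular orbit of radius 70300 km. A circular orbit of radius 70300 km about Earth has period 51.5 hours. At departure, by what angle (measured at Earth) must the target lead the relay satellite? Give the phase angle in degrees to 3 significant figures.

From Kepler's third law T² = 4π²r³/μ at r = 70300 km, T = 51.5 hours = 51.5 × 3600 s = 1.854×10^5 s: μ = 4π²r³/T² = 3.99031×10^5 km³/s².
The Hohmann ellipse has a_t = (r₁ + r₂)/2 = 39305 km.
The half-period of the transfer ellipse is t = π√(a_t³/μ) = 38754 s.
Target angular speed ω₂ = √(μ/r₂³) = 3.3890×10^-5 rad/s.
Angle swept by the target during transfer: ω₂·t = 1.3134 rad = 75.25°.
Arrival is 180° from departure on the ellipse, so φ = 180° − 75.25° = 105°.

φ = 105°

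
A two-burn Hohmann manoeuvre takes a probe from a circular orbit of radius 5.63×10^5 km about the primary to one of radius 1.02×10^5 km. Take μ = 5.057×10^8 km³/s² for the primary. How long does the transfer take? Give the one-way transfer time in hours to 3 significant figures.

Transfer-ellipse semi-major axis a_t = (r₁ + r₂)/2 = (5.630×10^5 + 1.020×10^5)/2 = 3.325×10^5 km.
By Kepler's third law the transfer-orbit period is T = 2π√(a_t³/μ), so t = T/2 = 26780 s.
Converting: 26780 s ÷ 3600 s/hour = 7.44 hours.

t = 7.44 hours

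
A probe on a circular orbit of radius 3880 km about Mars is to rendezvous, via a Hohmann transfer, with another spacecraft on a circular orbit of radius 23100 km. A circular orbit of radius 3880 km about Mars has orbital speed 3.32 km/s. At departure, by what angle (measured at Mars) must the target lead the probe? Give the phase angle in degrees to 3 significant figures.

From the circular-orbit relation v² = μ/r at r = 3880 km: μ = v²r = (3.32)² × 3880 = 42766.9 km³/s².
The Hohmann ellipse has a_t = (r₁ + r₂)/2 = 13490 km.
Transfer time t = π√(a_t³/μ) = 23800 s.
Target angular speed ω₂ = √(μ/r₂³) = 5.890×10^-5 rad/s.
Angle swept by the target during transfer: ω₂·t = 1.402 rad = 80.33°.
The probe traverses 180° on the transfer ellipse, so the target must lead by 180° − 80.33° = 99.7°.

φ = 99.7°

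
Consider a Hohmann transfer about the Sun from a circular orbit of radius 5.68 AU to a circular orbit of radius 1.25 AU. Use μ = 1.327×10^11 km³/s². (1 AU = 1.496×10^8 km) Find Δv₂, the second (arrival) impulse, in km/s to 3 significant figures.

In km: r₁ = 5.68 × 1.496×10^8 = 8.49728×10^8 km; r₂ = 1.25 × 1.496×10^8 = 1.870×10^8 km.
Semi-major axis of the transfer orbit: a_t = (8.49728×10^8 + 1.870×10^8)/2 = 5.18364×10^8 km.
Circular speed at r = 1.870×10^8 km: v_c = √(μ/r) = 26.639 km/s.
Transfer-orbit speed at the same r (vis-viva, a = a_t): v_t = √[μ(2/r − 1/a_t)] = 34.107 km/s.
Δv₂ = |v_t − v_c| = |34.107 − 26.639| = 7.468 km/s.

Δv₂ = 7.47 km/s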